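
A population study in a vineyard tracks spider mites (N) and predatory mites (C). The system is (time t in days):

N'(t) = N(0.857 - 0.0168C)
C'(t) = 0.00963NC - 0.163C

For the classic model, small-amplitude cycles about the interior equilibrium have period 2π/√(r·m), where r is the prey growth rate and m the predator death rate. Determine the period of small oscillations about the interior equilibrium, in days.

T ≈ 16.8 days

Here r = 0.857 and m = 0.163, so r·m = 0.14.
ω = √0.14 = 0.374 per day, hence T = 2π/ω ≈ 16.8 days.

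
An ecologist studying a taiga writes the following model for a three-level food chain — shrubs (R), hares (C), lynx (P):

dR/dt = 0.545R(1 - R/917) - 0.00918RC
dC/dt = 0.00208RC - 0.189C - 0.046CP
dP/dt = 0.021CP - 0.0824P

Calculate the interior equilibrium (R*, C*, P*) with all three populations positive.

From dP/dt = 0: 0.021C* = 0.0824, so C* = 3.92.
From dR/dt = 0: 0.545(1 - R*/917) = 0.00918·3.92, giving R* = 917·(1 - 0.0661) = 856.
From dC/dt = 0: 0.00208·856 - 0.189 = 0.046P*, so P* = 1.59/0.046 = 34.6.

R* ≈ 856, C* ≈ 3.92, P* ≈ 34.6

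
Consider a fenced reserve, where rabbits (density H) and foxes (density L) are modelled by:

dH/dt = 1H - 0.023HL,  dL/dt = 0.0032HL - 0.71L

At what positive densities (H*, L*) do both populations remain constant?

H* ≈ 222, L* ≈ 43.5

Set dL/dt = 0 with L > 0: 0.0032H - 0.71 = 0, so H* = 0.71/0.0032 = 222.
Set dH/dt = 0 with H > 0: 1 - 0.023L = 0, so L* = 1/0.023 = 43.5.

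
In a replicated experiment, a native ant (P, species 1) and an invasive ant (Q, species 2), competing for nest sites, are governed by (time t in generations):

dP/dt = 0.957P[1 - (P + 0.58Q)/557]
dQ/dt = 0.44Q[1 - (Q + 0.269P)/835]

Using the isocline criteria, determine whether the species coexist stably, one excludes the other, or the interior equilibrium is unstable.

stable coexistence

Compare the nullcline intercepts: K1/α12 = 557/0.58 = 960 > K2 = 835; K2/α21 = 835/0.269 = 3100 > K1 = 557.
Since both inequalities hold, each species can invade when rare, so the interior equilibrium is stable.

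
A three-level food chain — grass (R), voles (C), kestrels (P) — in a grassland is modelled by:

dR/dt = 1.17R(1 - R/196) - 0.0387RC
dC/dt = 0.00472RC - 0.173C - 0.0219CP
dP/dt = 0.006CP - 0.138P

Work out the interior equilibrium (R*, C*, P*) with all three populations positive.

From dP/dt = 0: 0.006C* = 0.138, so C* = 23.
From dR/dt = 0: 1.17(1 - R*/196) = 0.0387·23, giving R* = 196·(1 - 0.761) = 46.9.
From dC/dt = 0: 0.00472·46.9 - 0.173 = 0.0219P*, so P* = 0.0483/0.0219 = 2.21.

R* ≈ 46.9, C* ≈ 23, P* ≈ 2.21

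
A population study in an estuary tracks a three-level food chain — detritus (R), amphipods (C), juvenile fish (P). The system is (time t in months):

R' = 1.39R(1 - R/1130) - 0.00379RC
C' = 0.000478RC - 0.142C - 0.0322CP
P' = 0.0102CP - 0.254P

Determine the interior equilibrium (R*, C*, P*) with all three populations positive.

R* ≈ 1050, C* ≈ 24.9, P* ≈ 11.2

From dP/dt = 0: 0.0102C* = 0.254, so C* = 24.9.
From dR/dt = 0: 1.39(1 - R*/1130) = 0.00379·24.9, giving R* = 1130·(1 - 0.0679) = 1050.
From dC/dt = 0: 0.000478·1050 - 0.142 = 0.0322P*, so P* = 0.361/0.0322 = 11.2.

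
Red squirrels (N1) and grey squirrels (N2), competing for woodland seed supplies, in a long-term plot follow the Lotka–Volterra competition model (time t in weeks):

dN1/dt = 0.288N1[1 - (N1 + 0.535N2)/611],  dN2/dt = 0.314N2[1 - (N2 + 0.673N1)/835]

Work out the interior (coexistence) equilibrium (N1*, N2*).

N1* ≈ 257, N2* ≈ 662

Setting both brackets to zero gives the nullclines N1 + 0.535N2 = 611 and 0.673N1 + N2 = 835.
Substituting N2 = 835 - 0.673N1 into the first: N1(1 - 0.535·0.673) = 611 - 0.535·835.
So N1* = 164/0.64 = 257, and then N2* = 835 - 0.673·257 = 662.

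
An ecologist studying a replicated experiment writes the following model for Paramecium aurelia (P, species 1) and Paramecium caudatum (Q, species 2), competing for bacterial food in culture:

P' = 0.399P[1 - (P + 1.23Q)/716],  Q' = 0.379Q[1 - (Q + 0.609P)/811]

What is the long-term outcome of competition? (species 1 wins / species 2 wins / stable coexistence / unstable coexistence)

Compare the nullcline intercepts: K1/α12 = 716/1.23 = 582 < K2 = 811; K2/α21 = 811/0.609 = 1330 > K1 = 716.
Since the inequalities point opposite ways, species 2 can invade but species 1 cannot.

species 2 excludes species 1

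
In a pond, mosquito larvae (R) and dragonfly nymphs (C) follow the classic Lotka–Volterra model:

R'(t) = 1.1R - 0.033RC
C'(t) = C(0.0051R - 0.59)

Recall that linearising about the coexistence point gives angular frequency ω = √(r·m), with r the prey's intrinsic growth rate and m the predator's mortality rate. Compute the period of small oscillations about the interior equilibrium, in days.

T ≈ 7.8 days

Here r = 1.1 and m = 0.59, so r·m = 0.649.
ω = √0.649 = 0.806 per day, hence T = 2π/ω ≈ 7.8 days.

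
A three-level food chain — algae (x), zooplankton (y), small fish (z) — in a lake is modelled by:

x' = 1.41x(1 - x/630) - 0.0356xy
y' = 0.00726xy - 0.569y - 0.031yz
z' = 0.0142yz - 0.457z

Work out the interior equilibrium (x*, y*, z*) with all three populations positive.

From dz/dt = 0: 0.0142y* = 0.457, so y* = 32.2.
From dx/dt = 0: 1.41(1 - x*/630) = 0.0356·32.2, giving x* = 630·(1 - 0.813) = 118.
From dy/dt = 0: 0.00726·118 - 0.569 = 0.031z*, so z* = 0.288/0.031 = 9.3.

x* ≈ 118, y* ≈ 32.2, z* ≈ 9.3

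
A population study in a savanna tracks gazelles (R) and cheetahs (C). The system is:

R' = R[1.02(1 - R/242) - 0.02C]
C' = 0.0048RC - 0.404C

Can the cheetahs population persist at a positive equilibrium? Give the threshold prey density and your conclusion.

The predator equation gives dC/dt > 0 only when R > 0.404/0.0048 = 84.2.
Without the predator, R → K = 242. Since 242 > 84.2, the predator can invade and persist.

Threshold R = 84.2; K > 84.2, so yes, the predator persists.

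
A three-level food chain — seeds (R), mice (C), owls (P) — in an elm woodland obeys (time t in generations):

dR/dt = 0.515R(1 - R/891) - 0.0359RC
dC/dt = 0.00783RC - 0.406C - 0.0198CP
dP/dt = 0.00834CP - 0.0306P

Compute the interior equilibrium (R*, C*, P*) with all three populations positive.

R* ≈ 663, C* ≈ 3.67, P* ≈ 242

From dP/dt = 0: 0.00834C* = 0.0306, so C* = 3.67.
From dR/dt = 0: 0.515(1 - R*/891) = 0.0359·3.67, giving R* = 891·(1 - 0.256) = 663.
From dC/dt = 0: 0.00783·663 - 0.406 = 0.0198P*, so P* = 4.79/0.0198 = 242.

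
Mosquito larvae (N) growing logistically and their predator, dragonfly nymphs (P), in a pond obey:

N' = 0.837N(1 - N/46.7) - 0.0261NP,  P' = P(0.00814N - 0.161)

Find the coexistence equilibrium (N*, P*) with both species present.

From dP/dt = 0 with P > 0: 0.00814N* = 0.161, so N* = 19.8.
Substitute into dN/dt = 0: 0.837(1 - 19.8/46.7) = 0.0261P*.
The bracket is 0.576, giving P* = 0.483/0.0261 = 18.5.

N* ≈ 19.8, P* ≈ 18.5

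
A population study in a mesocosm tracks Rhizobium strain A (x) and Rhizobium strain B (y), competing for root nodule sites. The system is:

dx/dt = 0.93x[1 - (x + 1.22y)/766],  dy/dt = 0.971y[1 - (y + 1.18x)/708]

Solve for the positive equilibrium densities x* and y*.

Setting both brackets to zero gives the nullclines x + 1.22y = 766 and 1.18x + y = 708.
Substituting y = 708 - 1.18x into the first: x(1 - 1.22·1.18) = 766 - 1.22·708.
So x* = -97.8/-0.44 = 222, and then y* = 708 - 1.18·222 = 446.

x* ≈ 222, y* ≈ 446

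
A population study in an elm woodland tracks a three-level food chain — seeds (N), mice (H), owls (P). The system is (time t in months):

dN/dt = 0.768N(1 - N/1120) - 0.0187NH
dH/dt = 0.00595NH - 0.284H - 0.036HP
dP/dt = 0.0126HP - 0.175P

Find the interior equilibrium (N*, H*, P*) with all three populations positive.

From dP/dt = 0: 0.0126H* = 0.175, so H* = 13.9.
From dN/dt = 0: 0.768(1 - N*/1120) = 0.0187·13.9, giving N* = 1120·(1 - 0.338) = 741.
From dH/dt = 0: 0.00595·741 - 0.284 = 0.036P*, so P* = 4.13/0.036 = 115.

N* ≈ 741, H* ≈ 13.9, P* ≈ 115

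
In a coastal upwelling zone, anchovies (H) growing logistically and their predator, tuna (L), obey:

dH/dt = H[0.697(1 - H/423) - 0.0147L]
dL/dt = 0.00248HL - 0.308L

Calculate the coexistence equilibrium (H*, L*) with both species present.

From dL/dt = 0 with L > 0: 0.00248H* = 0.308, so H* = 124.
Substitute into dH/dt = 0: 0.697(1 - 124/423) = 0.0147L*.
The bracket is 0.706, giving L* = 0.492/0.0147 = 33.5.

H* ≈ 124, L* ≈ 33.5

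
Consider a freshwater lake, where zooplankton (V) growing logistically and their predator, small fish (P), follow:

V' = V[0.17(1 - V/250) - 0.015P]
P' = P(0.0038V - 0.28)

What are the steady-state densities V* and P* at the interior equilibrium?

V* ≈ 73.7, P* ≈ 7.99

From dP/dt = 0 with P > 0: 0.0038V* = 0.28, so V* = 73.7.
Substitute into dV/dt = 0: 0.17(1 - 73.7/250) = 0.015P*.
The bracket is 0.705, giving P* = 0.12/0.015 = 7.99.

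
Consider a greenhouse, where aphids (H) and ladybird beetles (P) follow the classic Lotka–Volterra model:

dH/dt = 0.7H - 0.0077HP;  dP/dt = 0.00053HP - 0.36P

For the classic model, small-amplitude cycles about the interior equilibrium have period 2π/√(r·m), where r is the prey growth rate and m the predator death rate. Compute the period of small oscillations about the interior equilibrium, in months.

T ≈ 12.5 months

Here r = 0.7 and m = 0.36, so r·m = 0.252.
ω = √0.252 = 0.502 per month, hence T = 2π/ω ≈ 12.5 months.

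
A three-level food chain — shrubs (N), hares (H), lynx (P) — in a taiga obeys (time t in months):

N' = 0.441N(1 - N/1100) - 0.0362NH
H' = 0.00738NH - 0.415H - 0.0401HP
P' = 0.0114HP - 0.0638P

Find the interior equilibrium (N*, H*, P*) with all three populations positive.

From dP/dt = 0: 0.0114H* = 0.0638, so H* = 5.6.
From dN/dt = 0: 0.441(1 - N*/1100) = 0.0362·5.6, giving N* = 1100·(1 - 0.459) = 595.
From dH/dt = 0: 0.00738·595 - 0.415 = 0.0401P*, so P* = 3.97/0.0401 = 99.1.

N* ≈ 595, H* ≈ 5.6, P* ≈ 99.1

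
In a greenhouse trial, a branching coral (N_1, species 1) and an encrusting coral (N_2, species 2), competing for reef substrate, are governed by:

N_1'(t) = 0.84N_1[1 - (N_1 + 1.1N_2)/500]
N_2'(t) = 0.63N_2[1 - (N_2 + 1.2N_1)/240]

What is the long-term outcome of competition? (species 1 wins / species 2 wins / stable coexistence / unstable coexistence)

species 1 excludes species 2

Compare the nullcline intercepts: K1/α12 = 500/1.1 = 455 > K2 = 240; K2/α21 = 240/1.2 = 200 < K1 = 500.
Since the inequalities point opposite ways, species 1 can invade but species 2 cannot.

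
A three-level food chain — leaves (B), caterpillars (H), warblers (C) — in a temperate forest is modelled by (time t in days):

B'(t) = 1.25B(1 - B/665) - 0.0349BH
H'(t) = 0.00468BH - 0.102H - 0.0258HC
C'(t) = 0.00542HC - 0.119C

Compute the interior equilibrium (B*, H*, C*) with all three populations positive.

B* ≈ 257, H* ≈ 22, C* ≈ 42.7

From dC/dt = 0: 0.00542H* = 0.119, so H* = 22.
From dB/dt = 0: 1.25(1 - B*/665) = 0.0349·22, giving B* = 665·(1 - 0.613) = 257.
From dH/dt = 0: 0.00468·257 - 0.102 = 0.0258C*, so C* = 1.1/0.0258 = 42.7.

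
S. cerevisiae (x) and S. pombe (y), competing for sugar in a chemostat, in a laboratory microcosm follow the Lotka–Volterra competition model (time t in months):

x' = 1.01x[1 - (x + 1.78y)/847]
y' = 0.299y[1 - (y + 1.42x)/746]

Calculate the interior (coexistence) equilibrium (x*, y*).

Setting both brackets to zero gives the nullclines x + 1.78y = 847 and 1.42x + y = 746.
Substituting y = 746 - 1.42x into the first: x(1 - 1.78·1.42) = 847 - 1.78·746.
So x* = -481/-1.53 = 315, and then y* = 746 - 1.42·315 = 299.

x* ≈ 315, y* ≈ 299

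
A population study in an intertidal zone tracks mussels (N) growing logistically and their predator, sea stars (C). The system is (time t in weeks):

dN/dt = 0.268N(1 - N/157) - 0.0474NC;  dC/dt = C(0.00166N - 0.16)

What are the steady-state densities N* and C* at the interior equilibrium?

N* ≈ 96.4, C* ≈ 2.18

From dC/dt = 0 with C > 0: 0.00166N* = 0.16, so N* = 96.4.
Substitute into dN/dt = 0: 0.268(1 - 96.4/157) = 0.0474C*.
The bracket is 0.386, giving C* = 0.103/0.0474 = 2.18.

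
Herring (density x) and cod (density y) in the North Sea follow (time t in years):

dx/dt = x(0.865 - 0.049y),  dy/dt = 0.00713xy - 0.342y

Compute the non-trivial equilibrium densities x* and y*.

x* ≈ 48, y* ≈ 17.7

Set dy/dt = 0 with y > 0: 0.00713x - 0.342 = 0, so x* = 0.342/0.00713 = 48.
Set dx/dt = 0 with x > 0: 0.865 - 0.049y = 0, so y* = 0.865/0.049 = 17.7.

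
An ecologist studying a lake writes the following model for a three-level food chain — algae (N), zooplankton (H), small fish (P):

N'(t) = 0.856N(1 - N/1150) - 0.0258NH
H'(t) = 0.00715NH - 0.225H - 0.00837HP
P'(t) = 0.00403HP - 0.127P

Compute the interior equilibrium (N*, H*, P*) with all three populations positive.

N* ≈ 57.7, H* ≈ 31.5, P* ≈ 22.4

From dP/dt = 0: 0.00403H* = 0.127, so H* = 31.5.
From dN/dt = 0: 0.856(1 - N*/1150) = 0.0258·31.5, giving N* = 1150·(1 - 0.95) = 57.7.
From dH/dt = 0: 0.00715·57.7 - 0.225 = 0.00837P*, so P* = 0.188/0.00837 = 22.4.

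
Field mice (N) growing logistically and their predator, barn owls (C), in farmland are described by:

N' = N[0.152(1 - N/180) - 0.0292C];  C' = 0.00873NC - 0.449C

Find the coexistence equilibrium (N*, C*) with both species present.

From dC/dt = 0 with C > 0: 0.00873N* = 0.449, so N* = 51.4.
Substitute into dN/dt = 0: 0.152(1 - 51.4/180) = 0.0292C*.
The bracket is 0.714, giving C* = 0.109/0.0292 = 3.72.

N* ≈ 51.4, C* ≈ 3.72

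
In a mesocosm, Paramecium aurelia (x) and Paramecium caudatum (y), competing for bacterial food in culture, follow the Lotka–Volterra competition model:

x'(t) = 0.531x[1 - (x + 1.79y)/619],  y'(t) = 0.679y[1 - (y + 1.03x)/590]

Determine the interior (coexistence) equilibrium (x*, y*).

Setting both brackets to zero gives the nullclines x + 1.79y = 619 and 1.03x + y = 590.
Substituting y = 590 - 1.03x into the first: x(1 - 1.79·1.03) = 619 - 1.79·590.
So x* = -437/-0.844 = 518, and then y* = 590 - 1.03·518 = 56.4.

x* ≈ 518, y* ≈ 56.4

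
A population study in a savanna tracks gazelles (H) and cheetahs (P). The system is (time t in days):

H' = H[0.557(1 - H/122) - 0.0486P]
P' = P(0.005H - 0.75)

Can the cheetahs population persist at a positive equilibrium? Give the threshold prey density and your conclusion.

The predator equation gives dP/dt > 0 only when H > 0.75/0.005 = 150.
Without the predator, H → K = 122. Since 122 < 150, the predator cannot invade.

Threshold H = 150; K < 150, so no, the predator goes extinct.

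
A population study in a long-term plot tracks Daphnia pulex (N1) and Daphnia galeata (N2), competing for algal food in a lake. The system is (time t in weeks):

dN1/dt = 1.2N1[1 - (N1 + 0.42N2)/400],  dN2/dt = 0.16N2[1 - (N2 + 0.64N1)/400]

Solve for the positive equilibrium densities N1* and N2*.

N1* ≈ 317, N2* ≈ 197

Setting both brackets to zero gives the nullclines N1 + 0.42N2 = 400 and 0.64N1 + N2 = 400.
Substituting N2 = 400 - 0.64N1 into the first: N1(1 - 0.42·0.64) = 400 - 0.42·400.
So N1* = 232/0.731 = 317, and then N2* = 400 - 0.64·317 = 197.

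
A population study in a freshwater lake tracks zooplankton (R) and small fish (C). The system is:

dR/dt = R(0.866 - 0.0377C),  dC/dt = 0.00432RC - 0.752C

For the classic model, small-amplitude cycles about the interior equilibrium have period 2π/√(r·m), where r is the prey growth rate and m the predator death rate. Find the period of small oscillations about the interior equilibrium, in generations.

T ≈ 7.79 generations

Here r = 0.866 and m = 0.752, so r·m = 0.651.
ω = √0.651 = 0.807 per generation, hence T = 2π/ω ≈ 7.79 generations.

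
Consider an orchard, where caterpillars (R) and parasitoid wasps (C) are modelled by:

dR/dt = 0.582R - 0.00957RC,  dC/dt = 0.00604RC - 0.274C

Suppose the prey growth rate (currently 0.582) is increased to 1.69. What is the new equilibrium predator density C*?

C* ≈ 177

At the interior fixed point, setting dR/dt = 0 with R > 0 fixes C* = (prey growth rate)/(RC coefficient) — independent of the other coefficients.
With the change, C* = 1.69/0.00957 = 177; it rises from 60.8.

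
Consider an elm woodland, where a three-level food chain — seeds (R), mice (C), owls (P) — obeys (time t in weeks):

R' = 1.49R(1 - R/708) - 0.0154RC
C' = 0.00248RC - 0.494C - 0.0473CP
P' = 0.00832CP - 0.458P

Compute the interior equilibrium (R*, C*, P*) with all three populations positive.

From dP/dt = 0: 0.00832C* = 0.458, so C* = 55.
From dR/dt = 0: 1.49(1 - R*/708) = 0.0154·55, giving R* = 708·(1 - 0.569) = 305.
From dC/dt = 0: 0.00248·305 - 0.494 = 0.0473P*, so P* = 0.263/0.0473 = 5.56.

R* ≈ 305, C* ≈ 55, P* ≈ 5.56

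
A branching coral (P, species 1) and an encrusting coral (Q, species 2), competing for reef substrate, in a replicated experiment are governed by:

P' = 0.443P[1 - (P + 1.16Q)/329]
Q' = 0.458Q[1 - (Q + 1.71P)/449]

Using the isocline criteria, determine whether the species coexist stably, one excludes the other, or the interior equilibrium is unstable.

Compare the nullcline intercepts: K1/α12 = 329/1.16 = 284 < K2 = 449; K2/α21 = 449/1.71 = 263 < K1 = 329.
Since both are reversed, neither can invade when rare; the interior point is a saddle.

unstable coexistence (outcome depends on initial conditions)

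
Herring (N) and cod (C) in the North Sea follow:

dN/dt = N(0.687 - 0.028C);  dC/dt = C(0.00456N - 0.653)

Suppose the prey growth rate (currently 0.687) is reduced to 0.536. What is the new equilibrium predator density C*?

At the interior fixed point, setting dN/dt = 0 with N > 0 fixes C* = (prey growth rate)/(NC coefficient) — independent of the other coefficients.
With the change, C* = 0.536/0.028 = 19.1; it falls from 24.5.

C* ≈ 19.1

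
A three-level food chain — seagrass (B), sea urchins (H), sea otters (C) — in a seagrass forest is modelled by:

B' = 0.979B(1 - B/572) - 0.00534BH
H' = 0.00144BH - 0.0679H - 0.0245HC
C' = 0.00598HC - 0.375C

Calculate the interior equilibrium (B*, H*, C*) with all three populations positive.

B* ≈ 376, H* ≈ 62.7, C* ≈ 19.3

From dC/dt = 0: 0.00598H* = 0.375, so H* = 62.7.
From dB/dt = 0: 0.979(1 - B*/572) = 0.00534·62.7, giving B* = 572·(1 - 0.342) = 376.
From dH/dt = 0: 0.00144·376 - 0.0679 = 0.0245C*, so C* = 0.474/0.0245 = 19.3.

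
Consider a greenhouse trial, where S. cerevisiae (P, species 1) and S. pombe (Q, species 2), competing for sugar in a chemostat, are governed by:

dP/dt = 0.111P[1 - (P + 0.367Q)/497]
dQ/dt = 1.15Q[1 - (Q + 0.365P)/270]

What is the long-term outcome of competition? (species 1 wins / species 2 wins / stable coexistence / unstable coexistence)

stable coexistence

Compare the nullcline intercepts: K1/α12 = 497/0.367 = 1350 > K2 = 270; K2/α21 = 270/0.365 = 740 > K1 = 497.
Since both inequalities hold, each species can invade when rare, so the interior equilibrium is stable.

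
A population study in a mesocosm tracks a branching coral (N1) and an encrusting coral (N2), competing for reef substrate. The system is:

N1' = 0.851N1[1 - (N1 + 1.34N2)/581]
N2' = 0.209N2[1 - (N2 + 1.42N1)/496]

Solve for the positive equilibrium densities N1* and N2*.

N1* ≈ 92.6, N2* ≈ 364

Setting both brackets to zero gives the nullclines N1 + 1.34N2 = 581 and 1.42N1 + N2 = 496.
Substituting N2 = 496 - 1.42N1 into the first: N1(1 - 1.34·1.42) = 581 - 1.34·496.
So N1* = -83.6/-0.903 = 92.6, and then N2* = 496 - 1.42·92.6 = 364.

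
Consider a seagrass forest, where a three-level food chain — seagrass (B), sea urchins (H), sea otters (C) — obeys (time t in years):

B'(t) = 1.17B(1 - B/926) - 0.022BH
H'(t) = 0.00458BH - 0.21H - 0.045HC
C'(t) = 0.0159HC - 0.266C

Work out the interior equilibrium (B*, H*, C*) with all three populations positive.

From dC/dt = 0: 0.0159H* = 0.266, so H* = 16.7.
From dB/dt = 0: 1.17(1 - B*/926) = 0.022·16.7, giving B* = 926·(1 - 0.315) = 635.
From dH/dt = 0: 0.00458·635 - 0.21 = 0.045C*, so C* = 2.7/0.045 = 59.9.

B* ≈ 635, H* ≈ 16.7, C* ≈ 59.9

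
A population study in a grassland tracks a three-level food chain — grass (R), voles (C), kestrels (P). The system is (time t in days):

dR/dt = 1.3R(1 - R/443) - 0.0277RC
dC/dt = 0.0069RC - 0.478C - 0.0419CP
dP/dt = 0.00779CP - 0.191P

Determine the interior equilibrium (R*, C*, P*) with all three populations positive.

R* ≈ 212, C* ≈ 24.5, P* ≈ 23.4

From dP/dt = 0: 0.00779C* = 0.191, so C* = 24.5.
From dR/dt = 0: 1.3(1 - R*/443) = 0.0277·24.5, giving R* = 443·(1 - 0.522) = 212.
From dC/dt = 0: 0.0069·212 - 0.478 = 0.0419P*, so P* = 0.982/0.0419 = 23.4.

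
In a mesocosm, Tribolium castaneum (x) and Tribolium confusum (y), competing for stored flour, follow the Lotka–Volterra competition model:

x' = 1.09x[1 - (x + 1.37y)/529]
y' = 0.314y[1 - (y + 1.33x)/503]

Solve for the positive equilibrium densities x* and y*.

x* ≈ 195, y* ≈ 244

Setting both brackets to zero gives the nullclines x + 1.37y = 529 and 1.33x + y = 503.
Substituting y = 503 - 1.33x into the first: x(1 - 1.37·1.33) = 529 - 1.37·503.
So x* = -160/-0.822 = 195, and then y* = 503 - 1.33·195 = 244.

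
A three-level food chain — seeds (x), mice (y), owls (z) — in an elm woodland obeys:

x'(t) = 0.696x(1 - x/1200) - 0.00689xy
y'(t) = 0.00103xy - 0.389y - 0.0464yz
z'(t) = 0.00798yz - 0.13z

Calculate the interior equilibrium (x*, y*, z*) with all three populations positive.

x* ≈ 1010, y* ≈ 16.3, z* ≈ 14

From dz/dt = 0: 0.00798y* = 0.13, so y* = 16.3.
From dx/dt = 0: 0.696(1 - x*/1200) = 0.00689·16.3, giving x* = 1200·(1 - 0.161) = 1010.
From dy/dt = 0: 0.00103·1010 - 0.389 = 0.0464z*, so z* = 0.648/0.0464 = 14.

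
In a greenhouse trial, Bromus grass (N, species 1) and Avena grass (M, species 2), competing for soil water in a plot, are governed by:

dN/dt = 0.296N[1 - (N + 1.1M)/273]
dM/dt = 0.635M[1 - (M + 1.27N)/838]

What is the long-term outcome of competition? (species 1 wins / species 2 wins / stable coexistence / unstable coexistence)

Compare the nullcline intercepts: K1/α12 = 273/1.1 = 248 < K2 = 838; K2/α21 = 838/1.27 = 660 > K1 = 273.
Since the inequalities point opposite ways, species 2 can invade but species 1 cannot.

species 2 excludes species 1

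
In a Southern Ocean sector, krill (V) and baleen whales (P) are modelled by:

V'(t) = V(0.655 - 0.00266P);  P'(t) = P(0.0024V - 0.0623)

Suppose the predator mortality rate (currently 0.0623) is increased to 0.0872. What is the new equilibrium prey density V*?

At the interior fixed point, setting dP/dt = 0 with P > 0 fixes V* = (predator death rate)/(VP coefficient) — independent of the other coefficients.
With the change, V* = 0.0872/0.0024 = 36.3; it rises from 26.

V* ≈ 36.3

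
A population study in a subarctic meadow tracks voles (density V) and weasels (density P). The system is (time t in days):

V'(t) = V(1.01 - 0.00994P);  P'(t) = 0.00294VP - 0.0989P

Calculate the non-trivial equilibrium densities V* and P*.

V* ≈ 33.6, P* ≈ 102

Set dP/dt = 0 with P > 0: 0.00294V - 0.0989 = 0, so V* = 0.0989/0.00294 = 33.6.
Set dV/dt = 0 with V > 0: 1.01 - 0.00994P = 0, so P* = 1.01/0.00994 = 102.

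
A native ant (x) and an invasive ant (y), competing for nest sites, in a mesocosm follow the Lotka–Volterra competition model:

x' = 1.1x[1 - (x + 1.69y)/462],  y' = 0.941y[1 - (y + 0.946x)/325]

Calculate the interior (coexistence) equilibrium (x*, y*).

x* ≈ 146, y* ≈ 187

Setting both brackets to zero gives the nullclines x + 1.69y = 462 and 0.946x + y = 325.
Substituting y = 325 - 0.946x into the first: x(1 - 1.69·0.946) = 462 - 1.69·325.
So x* = -87.2/-0.599 = 146, and then y* = 325 - 0.946·146 = 187.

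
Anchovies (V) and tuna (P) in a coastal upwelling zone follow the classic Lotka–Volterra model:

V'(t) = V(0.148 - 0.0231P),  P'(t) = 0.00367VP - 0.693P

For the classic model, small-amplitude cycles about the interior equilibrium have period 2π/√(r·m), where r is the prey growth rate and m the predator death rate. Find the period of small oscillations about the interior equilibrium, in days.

T ≈ 19.6 days

Here r = 0.148 and m = 0.693, so r·m = 0.103.
ω = √0.103 = 0.32 per day, hence T = 2π/ω ≈ 19.6 days.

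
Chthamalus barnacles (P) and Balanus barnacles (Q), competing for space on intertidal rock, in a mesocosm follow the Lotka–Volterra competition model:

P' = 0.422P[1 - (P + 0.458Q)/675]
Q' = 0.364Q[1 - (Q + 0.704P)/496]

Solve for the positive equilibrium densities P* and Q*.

P* ≈ 661, Q* ≈ 30.7

Setting both brackets to zero gives the nullclines P + 0.458Q = 675 and 0.704P + Q = 496.
Substituting Q = 496 - 0.704P into the first: P(1 - 0.458·0.704) = 675 - 0.458·496.
So P* = 448/0.678 = 661, and then Q* = 496 - 0.704·661 = 30.7.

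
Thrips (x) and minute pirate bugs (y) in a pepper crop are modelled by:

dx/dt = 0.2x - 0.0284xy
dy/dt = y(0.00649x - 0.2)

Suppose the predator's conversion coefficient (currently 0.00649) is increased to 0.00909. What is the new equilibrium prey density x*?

At the interior fixed point, setting dy/dt = 0 with y > 0 fixes x* = (predator death rate)/(xy coefficient) — independent of the other coefficients.
With the change, x* = 0.2/0.00909 = 22; it falls from 30.8.

x* ≈ 22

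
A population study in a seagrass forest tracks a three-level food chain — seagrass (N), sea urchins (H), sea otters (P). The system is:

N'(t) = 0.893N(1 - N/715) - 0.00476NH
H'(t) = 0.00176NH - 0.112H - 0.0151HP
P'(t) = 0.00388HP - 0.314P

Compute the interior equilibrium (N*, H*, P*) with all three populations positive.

From dP/dt = 0: 0.00388H* = 0.314, so H* = 80.9.
From dN/dt = 0: 0.893(1 - N*/715) = 0.00476·80.9, giving N* = 715·(1 - 0.431) = 407.
From dH/dt = 0: 0.00176·407 - 0.112 = 0.0151P*, so P* = 0.604/0.0151 = 40.

N* ≈ 407, H* ≈ 80.9, P* ≈ 40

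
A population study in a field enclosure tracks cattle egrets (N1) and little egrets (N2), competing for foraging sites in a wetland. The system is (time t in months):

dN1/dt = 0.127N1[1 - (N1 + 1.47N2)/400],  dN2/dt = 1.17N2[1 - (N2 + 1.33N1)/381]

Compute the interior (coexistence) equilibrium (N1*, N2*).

N1* ≈ 168, N2* ≈ 158

Setting both brackets to zero gives the nullclines N1 + 1.47N2 = 400 and 1.33N1 + N2 = 381.
Substituting N2 = 381 - 1.33N1 into the first: N1(1 - 1.47·1.33) = 400 - 1.47·381.
So N1* = -160/-0.955 = 168, and then N2* = 381 - 1.33·168 = 158.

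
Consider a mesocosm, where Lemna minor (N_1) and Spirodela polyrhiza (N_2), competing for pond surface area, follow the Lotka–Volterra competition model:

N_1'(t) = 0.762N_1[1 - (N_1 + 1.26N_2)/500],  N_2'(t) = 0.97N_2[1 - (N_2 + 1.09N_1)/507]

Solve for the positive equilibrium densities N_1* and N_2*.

Setting both brackets to zero gives the nullclines N_1 + 1.26N_2 = 500 and 1.09N_1 + N_2 = 507.
Substituting N_2 = 507 - 1.09N_1 into the first: N_1(1 - 1.26·1.09) = 500 - 1.26·507.
So N_1* = -139/-0.373 = 372, and then N_2* = 507 - 1.09·372 = 102.

N_1* ≈ 372, N_2* ≈ 102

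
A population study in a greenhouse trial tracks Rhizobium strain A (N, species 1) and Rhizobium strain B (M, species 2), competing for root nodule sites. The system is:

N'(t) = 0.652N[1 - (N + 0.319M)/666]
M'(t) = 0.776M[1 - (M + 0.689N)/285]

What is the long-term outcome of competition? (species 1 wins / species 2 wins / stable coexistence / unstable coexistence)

species 1 excludes species 2

Compare the nullcline intercepts: K1/α12 = 666/0.319 = 2090 > K2 = 285; K2/α21 = 285/0.689 = 414 < K1 = 666.
Since the inequalities point opposite ways, species 1 can invade but species 2 cannot.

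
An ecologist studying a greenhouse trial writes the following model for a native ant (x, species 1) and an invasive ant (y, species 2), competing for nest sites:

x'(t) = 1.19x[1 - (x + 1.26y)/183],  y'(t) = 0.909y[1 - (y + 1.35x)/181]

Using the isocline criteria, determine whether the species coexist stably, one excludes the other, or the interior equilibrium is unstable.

unstable coexistence (outcome depends on initial conditions)

Compare the nullcline intercepts: K1/α12 = 183/1.26 = 145 < K2 = 181; K2/α21 = 181/1.35 = 134 < K1 = 183.
Since both are reversed, neither can invade when rare; the interior point is a saddle.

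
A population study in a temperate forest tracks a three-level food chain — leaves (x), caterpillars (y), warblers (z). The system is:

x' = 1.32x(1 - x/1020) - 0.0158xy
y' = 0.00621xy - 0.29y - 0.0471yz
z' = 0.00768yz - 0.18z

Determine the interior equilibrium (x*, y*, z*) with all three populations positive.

x* ≈ 734, y* ≈ 23.4, z* ≈ 90.6

From dz/dt = 0: 0.00768y* = 0.18, so y* = 23.4.
From dx/dt = 0: 1.32(1 - x*/1020) = 0.0158·23.4, giving x* = 1020·(1 - 0.281) = 734.
From dy/dt = 0: 0.00621·734 - 0.29 = 0.0471z*, so z* = 4.27/0.0471 = 90.6.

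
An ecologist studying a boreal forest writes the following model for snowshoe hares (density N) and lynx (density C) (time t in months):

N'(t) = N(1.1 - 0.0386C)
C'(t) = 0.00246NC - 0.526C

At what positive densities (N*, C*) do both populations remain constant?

N* ≈ 214, C* ≈ 28.5

Set dC/dt = 0 with C > 0: 0.00246N - 0.526 = 0, so N* = 0.526/0.00246 = 214.
Set dN/dt = 0 with N > 0: 1.1 - 0.0386C = 0, so C* = 1.1/0.0386 = 28.5.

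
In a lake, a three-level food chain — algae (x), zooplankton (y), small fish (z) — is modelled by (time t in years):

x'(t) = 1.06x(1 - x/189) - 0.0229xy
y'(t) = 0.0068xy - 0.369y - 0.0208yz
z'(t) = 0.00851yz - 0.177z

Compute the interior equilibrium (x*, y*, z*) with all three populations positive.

From dz/dt = 0: 0.00851y* = 0.177, so y* = 20.8.
From dx/dt = 0: 1.06(1 - x*/189) = 0.0229·20.8, giving x* = 189·(1 - 0.449) = 104.
From dy/dt = 0: 0.0068·104 - 0.369 = 0.0208z*, so z* = 0.339/0.0208 = 16.3.

x* ≈ 104, y* ≈ 20.8, z* ≈ 16.3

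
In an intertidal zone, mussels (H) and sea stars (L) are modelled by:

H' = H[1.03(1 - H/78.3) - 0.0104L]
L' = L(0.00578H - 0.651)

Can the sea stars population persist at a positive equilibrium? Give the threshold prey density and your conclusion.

The predator equation gives dL/dt > 0 only when H > 0.651/0.00578 = 113.
Without the predator, H → K = 78.3. Since 78.3 < 113, the predator cannot invade.

Threshold H = 113; K < 113, so no, the predator goes extinct.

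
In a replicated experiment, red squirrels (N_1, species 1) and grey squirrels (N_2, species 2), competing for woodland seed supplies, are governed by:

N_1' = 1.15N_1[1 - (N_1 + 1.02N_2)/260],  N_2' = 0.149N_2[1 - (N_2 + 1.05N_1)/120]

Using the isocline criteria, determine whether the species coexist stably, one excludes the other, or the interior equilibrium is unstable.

Compare the nullcline intercepts: K1/α12 = 260/1.02 = 255 > K2 = 120; K2/α21 = 120/1.05 = 114 < K1 = 260.
Since the inequalities point opposite ways, species 1 can invade but species 2 cannot.

species 1 excludes species 2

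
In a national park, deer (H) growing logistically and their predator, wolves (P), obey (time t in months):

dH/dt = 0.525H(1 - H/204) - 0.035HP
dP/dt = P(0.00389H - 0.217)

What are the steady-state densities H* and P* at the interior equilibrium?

From dP/dt = 0 with P > 0: 0.00389H* = 0.217, so H* = 55.8.
Substitute into dH/dt = 0: 0.525(1 - 55.8/204) = 0.035P*.
The bracket is 0.727, giving P* = 0.381/0.035 = 10.9.

H* ≈ 55.8, P* ≈ 10.9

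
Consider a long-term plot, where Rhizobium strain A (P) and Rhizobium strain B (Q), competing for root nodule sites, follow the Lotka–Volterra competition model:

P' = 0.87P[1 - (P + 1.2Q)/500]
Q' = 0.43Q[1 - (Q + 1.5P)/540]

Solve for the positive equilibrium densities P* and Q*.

Setting both brackets to zero gives the nullclines P + 1.2Q = 500 and 1.5P + Q = 540.
Substituting Q = 540 - 1.5P into the first: P(1 - 1.2·1.5) = 500 - 1.2·540.
So P* = -148/-0.8 = 185, and then Q* = 540 - 1.5·185 = 263.

P* ≈ 185, Q* ≈ 263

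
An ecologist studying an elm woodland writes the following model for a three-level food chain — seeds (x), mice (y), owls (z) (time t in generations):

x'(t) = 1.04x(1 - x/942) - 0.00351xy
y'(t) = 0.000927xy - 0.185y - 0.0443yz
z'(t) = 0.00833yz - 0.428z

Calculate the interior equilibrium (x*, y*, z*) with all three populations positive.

From dz/dt = 0: 0.00833y* = 0.428, so y* = 51.4.
From dx/dt = 0: 1.04(1 - x*/942) = 0.00351·51.4, giving x* = 942·(1 - 0.173) = 779.
From dy/dt = 0: 0.000927·779 - 0.185 = 0.0443z*, so z* = 0.537/0.0443 = 12.1.

x* ≈ 779, y* ≈ 51.4, z* ≈ 12.1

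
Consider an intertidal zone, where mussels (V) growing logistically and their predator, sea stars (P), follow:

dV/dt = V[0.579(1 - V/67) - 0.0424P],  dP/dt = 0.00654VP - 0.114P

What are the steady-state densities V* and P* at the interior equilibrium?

From dP/dt = 0 with P > 0: 0.00654V* = 0.114, so V* = 17.4.
Substitute into dV/dt = 0: 0.579(1 - 17.4/67) = 0.0424P*.
The bracket is 0.74, giving P* = 0.428/0.0424 = 10.1.

V* ≈ 17.4, P* ≈ 10.1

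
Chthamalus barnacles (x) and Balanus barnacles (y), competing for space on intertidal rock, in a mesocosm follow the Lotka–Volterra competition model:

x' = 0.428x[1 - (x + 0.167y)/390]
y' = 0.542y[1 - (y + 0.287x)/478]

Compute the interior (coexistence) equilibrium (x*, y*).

x* ≈ 326, y* ≈ 384

Setting both brackets to zero gives the nullclines x + 0.167y = 390 and 0.287x + y = 478.
Substituting y = 478 - 0.287x into the first: x(1 - 0.167·0.287) = 390 - 0.167·478.
So x* = 310/0.952 = 326, and then y* = 478 - 0.287·326 = 384.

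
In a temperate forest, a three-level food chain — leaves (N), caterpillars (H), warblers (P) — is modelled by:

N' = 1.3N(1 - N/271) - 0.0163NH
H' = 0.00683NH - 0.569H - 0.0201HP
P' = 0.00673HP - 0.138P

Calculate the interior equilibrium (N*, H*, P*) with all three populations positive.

N* ≈ 201, H* ≈ 20.5, P* ≈ 40.1

From dP/dt = 0: 0.00673H* = 0.138, so H* = 20.5.
From dN/dt = 0: 1.3(1 - N*/271) = 0.0163·20.5, giving N* = 271·(1 - 0.257) = 201.
From dH/dt = 0: 0.00683·201 - 0.569 = 0.0201P*, so P* = 0.806/0.0201 = 40.1.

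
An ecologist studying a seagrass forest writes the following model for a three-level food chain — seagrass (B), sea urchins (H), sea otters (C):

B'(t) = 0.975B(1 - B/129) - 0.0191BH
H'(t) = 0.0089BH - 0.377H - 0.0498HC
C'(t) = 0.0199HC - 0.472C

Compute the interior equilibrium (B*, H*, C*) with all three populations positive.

From dC/dt = 0: 0.0199H* = 0.472, so H* = 23.7.
From dB/dt = 0: 0.975(1 - B*/129) = 0.0191·23.7, giving B* = 129·(1 - 0.465) = 69.1.
From dH/dt = 0: 0.0089·69.1 - 0.377 = 0.0498C*, so C* = 0.238/0.0498 = 4.77.

B* ≈ 69.1, H* ≈ 23.7, C* ≈ 4.77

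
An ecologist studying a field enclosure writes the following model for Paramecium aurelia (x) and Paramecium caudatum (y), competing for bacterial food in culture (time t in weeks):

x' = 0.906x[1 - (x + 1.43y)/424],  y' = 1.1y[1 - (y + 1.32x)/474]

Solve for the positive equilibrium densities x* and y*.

Setting both brackets to zero gives the nullclines x + 1.43y = 424 and 1.32x + y = 474.
Substituting y = 474 - 1.32x into the first: x(1 - 1.43·1.32) = 424 - 1.43·474.
So x* = -254/-0.888 = 286, and then y* = 474 - 1.32·286 = 96.5.

x* ≈ 286, y* ≈ 96.5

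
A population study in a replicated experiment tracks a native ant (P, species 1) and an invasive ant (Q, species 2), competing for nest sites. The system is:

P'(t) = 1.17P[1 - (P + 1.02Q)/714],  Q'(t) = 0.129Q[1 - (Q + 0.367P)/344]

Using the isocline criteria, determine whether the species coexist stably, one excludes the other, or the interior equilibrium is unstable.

stable coexistence

Compare the nullcline intercepts: K1/α12 = 714/1.02 = 700 > K2 = 344; K2/α21 = 344/0.367 = 937 > K1 = 714.
Since both inequalities hold, each species can invade when rare, so the interior equilibrium is stable.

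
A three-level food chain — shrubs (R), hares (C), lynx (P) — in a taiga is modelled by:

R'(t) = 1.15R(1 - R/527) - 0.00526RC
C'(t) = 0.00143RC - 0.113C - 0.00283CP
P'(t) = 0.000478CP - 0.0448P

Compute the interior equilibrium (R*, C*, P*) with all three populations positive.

From dP/dt = 0: 0.000478C* = 0.0448, so C* = 93.7.
From dR/dt = 0: 1.15(1 - R*/527) = 0.00526·93.7, giving R* = 527·(1 - 0.429) = 301.
From dC/dt = 0: 0.00143·301 - 0.113 = 0.00283P*, so P* = 0.318/0.00283 = 112.

R* ≈ 301, C* ≈ 93.7, P* ≈ 112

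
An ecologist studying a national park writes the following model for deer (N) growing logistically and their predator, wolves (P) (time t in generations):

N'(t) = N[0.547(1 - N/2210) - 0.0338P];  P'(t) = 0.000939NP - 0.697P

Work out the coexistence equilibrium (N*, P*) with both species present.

N* ≈ 742, P* ≈ 10.7

From dP/dt = 0 with P > 0: 0.000939N* = 0.697, so N* = 742.
Substitute into dN/dt = 0: 0.547(1 - 742/2210) = 0.0338P*.
The bracket is 0.664, giving P* = 0.363/0.0338 = 10.7.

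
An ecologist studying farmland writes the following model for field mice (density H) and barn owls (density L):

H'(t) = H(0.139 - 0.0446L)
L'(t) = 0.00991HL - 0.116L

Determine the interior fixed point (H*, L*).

Set dL/dt = 0 with L > 0: 0.00991H - 0.116 = 0, so H* = 0.116/0.00991 = 11.7.
Set dH/dt = 0 with H > 0: 0.139 - 0.0446L = 0, so L* = 0.139/0.0446 = 3.12.

H* ≈ 11.7, L* ≈ 3.12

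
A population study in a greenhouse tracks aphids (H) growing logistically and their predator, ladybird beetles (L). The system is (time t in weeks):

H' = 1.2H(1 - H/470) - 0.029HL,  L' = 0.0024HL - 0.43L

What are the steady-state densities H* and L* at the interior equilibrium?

From dL/dt = 0 with L > 0: 0.0024H* = 0.43, so H* = 179.
Substitute into dH/dt = 0: 1.2(1 - 179/470) = 0.029L*.
The bracket is 0.619, giving L* = 0.743/0.029 = 25.6.

H* ≈ 179, L* ≈ 25.6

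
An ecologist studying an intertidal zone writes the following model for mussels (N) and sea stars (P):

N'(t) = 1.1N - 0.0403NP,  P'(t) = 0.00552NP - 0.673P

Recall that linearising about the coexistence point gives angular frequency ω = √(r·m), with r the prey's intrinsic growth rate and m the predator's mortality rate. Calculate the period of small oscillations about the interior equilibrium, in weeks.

T ≈ 7.3 weeks

Here r = 1.1 and m = 0.673, so r·m = 0.74.
ω = √0.74 = 0.86 per week, hence T = 2π/ω ≈ 7.3 weeks.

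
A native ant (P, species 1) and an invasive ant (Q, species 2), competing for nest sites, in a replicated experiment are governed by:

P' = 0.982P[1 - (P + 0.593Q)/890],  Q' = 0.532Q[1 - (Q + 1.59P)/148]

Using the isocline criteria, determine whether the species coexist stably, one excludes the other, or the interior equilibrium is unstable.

species 1 excludes species 2

Compare the nullcline intercepts: K1/α12 = 890/0.593 = 1500 > K2 = 148; K2/α21 = 148/1.59 = 93.1 < K1 = 890.
Since the inequalities point opposite ways, species 1 can invade but species 2 cannot.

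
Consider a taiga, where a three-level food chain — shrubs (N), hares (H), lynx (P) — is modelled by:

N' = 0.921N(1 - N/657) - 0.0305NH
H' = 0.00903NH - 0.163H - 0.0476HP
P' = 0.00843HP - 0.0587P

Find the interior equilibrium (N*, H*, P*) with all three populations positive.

N* ≈ 505, H* ≈ 6.96, P* ≈ 92.5

From dP/dt = 0: 0.00843H* = 0.0587, so H* = 6.96.
From dN/dt = 0: 0.921(1 - N*/657) = 0.0305·6.96, giving N* = 657·(1 - 0.231) = 505.
From dH/dt = 0: 0.00903·505 - 0.163 = 0.0476P*, so P* = 4.4/0.0476 = 92.5.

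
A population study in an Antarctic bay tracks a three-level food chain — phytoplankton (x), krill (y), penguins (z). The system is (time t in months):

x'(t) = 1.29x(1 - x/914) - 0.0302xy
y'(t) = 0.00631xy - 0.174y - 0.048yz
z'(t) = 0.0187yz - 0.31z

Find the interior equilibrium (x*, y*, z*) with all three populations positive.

From dz/dt = 0: 0.0187y* = 0.31, so y* = 16.6.
From dx/dt = 0: 1.29(1 - x*/914) = 0.0302·16.6, giving x* = 914·(1 - 0.388) = 559.
From dy/dt = 0: 0.00631·559 - 0.174 = 0.048z*, so z* = 3.36/0.048 = 69.9.

x* ≈ 559, y* ≈ 16.6, z* ≈ 69.9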